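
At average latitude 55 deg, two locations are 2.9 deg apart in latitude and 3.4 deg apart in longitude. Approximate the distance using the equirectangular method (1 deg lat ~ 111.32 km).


dlat_km = 2.9 * 111.32 = 322.828
dlon_km = 3.4 * 111.32 * cos(55) ≈ 217.092
dist = sqrt(322.828^2 + 217.092^2) ≈ 389.0 km

389.0 km


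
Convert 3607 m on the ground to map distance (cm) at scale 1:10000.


map_cm = 3607 * 100 / 10000 = 36.07 cm

36.07 cm


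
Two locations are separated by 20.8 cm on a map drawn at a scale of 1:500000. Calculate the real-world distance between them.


ground = 20.8 cm * 500000 / 100 = 104000.0 m = 104.0 km

104.0 km


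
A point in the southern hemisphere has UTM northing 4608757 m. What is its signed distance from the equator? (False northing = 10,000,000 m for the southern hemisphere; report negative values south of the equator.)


For southern: actual = 4608757 - 10000000 = -5391243 m

-5391243 m


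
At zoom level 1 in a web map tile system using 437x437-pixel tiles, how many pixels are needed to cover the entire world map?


tiles per axis = 2^1 = 2
total tiles = 2^2 = 4
pixels per axis = 2 * 437 = 874
total pixels = 874^2 = 763876

763876 pixels


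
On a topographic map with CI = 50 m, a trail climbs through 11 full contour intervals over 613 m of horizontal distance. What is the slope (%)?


elevation change = 11 * 50 = 550 m
slope = 550 / 613 * 100 = 89.7%

89.7%


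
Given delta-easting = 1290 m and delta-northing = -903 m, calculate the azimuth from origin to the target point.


az = atan2(1290, -903) = 125.0 deg
adjusted to 0-360: 125.0 degrees

125.0 degrees


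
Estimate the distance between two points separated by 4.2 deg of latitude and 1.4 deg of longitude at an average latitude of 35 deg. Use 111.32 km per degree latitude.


dlat_km = 4.2 * 111.32 = 467.544
dlon_km = 1.4 * 111.32 * cos(35) ≈ 127.663
dist = sqrt(467.544^2 + 127.663^2) ≈ 484.7 km

484.7 km


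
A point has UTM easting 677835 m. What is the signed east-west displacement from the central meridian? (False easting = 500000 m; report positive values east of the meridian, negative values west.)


displacement = 677835 - 500000 = 177835 m

177835 m


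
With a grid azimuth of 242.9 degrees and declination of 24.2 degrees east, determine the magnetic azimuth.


magnetic azimuth = grid azimuth - declination (east +ve)
mag_az = 242.9 - 24.2 = 218.7 degrees

218.7 degrees


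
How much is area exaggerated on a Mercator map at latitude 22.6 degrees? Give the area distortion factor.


area_distortion = 1/cos^2(22.6) = 1.173

1.173


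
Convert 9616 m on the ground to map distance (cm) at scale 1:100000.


map_cm = 9616 * 100 / 100000 = 9.616 cm ≈ 9.62 cm

9.62 cm


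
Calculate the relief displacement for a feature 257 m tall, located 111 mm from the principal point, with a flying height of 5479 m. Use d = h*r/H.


d = h * r / H = 257 * 111 / 5479 = 5.21 mm

5.21 mm


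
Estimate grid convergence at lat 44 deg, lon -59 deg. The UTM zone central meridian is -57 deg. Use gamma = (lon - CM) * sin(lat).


gamma = (-59 - -57) * sin(44) = -2 * 0.694658 = -1.389 degrees

-1.389 degrees


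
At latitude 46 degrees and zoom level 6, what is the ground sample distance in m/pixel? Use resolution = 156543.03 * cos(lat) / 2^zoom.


res = 156543.03 * cos(46) / 2^6 = 156543.03 * 0.69465837 / 64 = 1699.12 m/pixel

1699.12 m/pixel


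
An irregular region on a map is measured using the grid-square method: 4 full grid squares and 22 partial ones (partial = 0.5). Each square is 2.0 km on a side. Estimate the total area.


effective squares = 4 + 22 * 0.5 = 15.0
area = 15.0 * 4.0 = 60.0 km^2

60.0 km^2


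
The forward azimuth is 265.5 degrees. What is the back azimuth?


back azimuth = (265.5 + 180) mod 360 = 85.5 degrees

85.5 degrees


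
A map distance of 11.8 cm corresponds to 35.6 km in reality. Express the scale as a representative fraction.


ground = 35.6 km = 3560000 cm; RF denominator = ground / map = 3560000 / 11.8 ≈ 301695; RF = 1:301695

1:301695


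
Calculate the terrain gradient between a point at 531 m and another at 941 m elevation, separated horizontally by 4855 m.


gradient = (941 - 531) / 4855 = 410 / 4855 = 0.0844

0.0844


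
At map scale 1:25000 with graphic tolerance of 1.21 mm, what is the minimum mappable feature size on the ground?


ground = 1.21 mm * 25000 / 1000 = 30.25 m

30.25 m


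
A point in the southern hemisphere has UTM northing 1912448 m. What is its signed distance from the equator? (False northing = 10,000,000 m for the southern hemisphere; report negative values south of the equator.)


For southern: actual = 1912448 - 10000000 = -8087552 m

-8087552 m


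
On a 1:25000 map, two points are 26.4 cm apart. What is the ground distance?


ground = 26.4 cm * 25000 / 100 = 6600.0 m = 6.6 km

6.6 km


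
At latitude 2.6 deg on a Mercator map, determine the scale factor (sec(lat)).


SF = 1 / cos(2.6) = 1 / 0.998971 = 1.001

1.001


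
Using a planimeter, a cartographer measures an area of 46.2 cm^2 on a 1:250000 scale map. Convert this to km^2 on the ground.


ground_area = 46.2 * (250000/100)^2 = 288750000.0 m^2 = 288.75 km^2

288.75 km^2


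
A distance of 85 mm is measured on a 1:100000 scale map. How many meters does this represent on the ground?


ground = 85 mm * 100000 / 1000 = 8500.0 m

8500.0 m


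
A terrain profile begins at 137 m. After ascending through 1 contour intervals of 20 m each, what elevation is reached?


elevation = 137 + 1 * 20 = 157 m

157 m


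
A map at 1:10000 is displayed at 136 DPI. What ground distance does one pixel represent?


pixel_cm = 2.54 / 136 ≈ 0.018676 cm
ground = pixel_cm * 10000 / 100 = 2.54 * 10000 / (136 * 100) = 25400 / 13600 ≈ 1.87 m

1.87 m


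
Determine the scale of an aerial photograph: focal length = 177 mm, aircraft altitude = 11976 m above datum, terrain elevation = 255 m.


scale = f / (H - h) = 177 mm / 11721 m = 177 / 11721000 = 1:66220

1:66220


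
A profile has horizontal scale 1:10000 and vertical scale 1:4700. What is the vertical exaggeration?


VE = horizontal_scale / vertical_scale = 10000 / 4700 ≈ 2.1

2.1x


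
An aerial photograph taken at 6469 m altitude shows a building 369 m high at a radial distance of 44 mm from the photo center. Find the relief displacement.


d = h * r / H = 369 * 44 / 6469 = 2.51 mm

2.51 mm


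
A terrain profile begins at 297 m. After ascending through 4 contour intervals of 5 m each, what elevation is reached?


elevation = 297 + 4 * 5 = 317 m

317 m


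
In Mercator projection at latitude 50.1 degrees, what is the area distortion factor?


area_distortion = 1/cos^2(50.1) = 2.43

2.43


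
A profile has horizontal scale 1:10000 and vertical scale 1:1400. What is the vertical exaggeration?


VE = horizontal_scale / vertical_scale = 10000 / 1400 ≈ 7.1

7.1x


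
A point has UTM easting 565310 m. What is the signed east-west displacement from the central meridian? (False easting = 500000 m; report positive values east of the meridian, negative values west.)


displacement = 565310 - 500000 = 65310 m

65310 m


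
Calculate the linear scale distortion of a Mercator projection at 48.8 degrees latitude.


SF = 1 / cos(48.8) = 1 / 0.658689 = 1.518

1.518


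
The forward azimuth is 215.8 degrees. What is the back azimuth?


back azimuth = (215.8 + 180) mod 360 = 35.8 degrees

35.8 degrees


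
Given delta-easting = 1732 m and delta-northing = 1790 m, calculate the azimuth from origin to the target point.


az = atan2(1732, 1790) = 44.1 deg
adjusted to 0-360: 44.1 degrees

44.1 degrees


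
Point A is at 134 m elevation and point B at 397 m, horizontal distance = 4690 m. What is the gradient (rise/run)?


gradient = (397 - 134) / 4690 = 263 / 4690 = 0.0561

0.0561


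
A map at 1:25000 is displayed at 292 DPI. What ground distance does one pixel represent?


pixel_cm = 2.54 / 292 ≈ 0.008699 cm
ground = pixel_cm * 25000 / 100 = 2.54 * 25000 / (292 * 100) = 63500 / 29200 ≈ 2.17 m

2.17 m


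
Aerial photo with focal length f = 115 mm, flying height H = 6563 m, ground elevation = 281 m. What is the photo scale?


scale = f / (H - h) = 115 mm / 6282 m = 115 / 6282000 = 1:54626

1:54626


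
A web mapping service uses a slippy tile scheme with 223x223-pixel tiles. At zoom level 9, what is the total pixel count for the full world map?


tiles per axis = 2^9 = 512
total tiles = 512^2 = 262144
pixels per axis = 512 * 223 = 114176
total pixels = 114176^2 = 13036158976

13036158976 pixels


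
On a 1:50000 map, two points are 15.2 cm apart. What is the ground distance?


ground = 15.2 cm * 50000 / 100 = 7600.0 m = 7.6 km

7.6 km


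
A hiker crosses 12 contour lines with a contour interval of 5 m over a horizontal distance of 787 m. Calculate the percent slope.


elevation change = 12 * 5 = 60 m
slope = 60 / 787 * 100 = 7.6%

7.6%


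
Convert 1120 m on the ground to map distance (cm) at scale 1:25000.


map_cm = 1120 * 100 / 25000 = 4.48 cm

4.48 cm


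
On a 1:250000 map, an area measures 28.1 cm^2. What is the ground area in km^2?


ground_area = 28.1 * (250000/100)^2 = 175625000.0 m^2 = 175.625 km^2

175.625 km^2


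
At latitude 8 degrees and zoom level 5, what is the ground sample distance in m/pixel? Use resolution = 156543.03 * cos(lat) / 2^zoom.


res = 156543.03 * cos(8) / 2^5 = 156543.03 * 0.99026807 / 32 = 4844.36 m/pixel

4844.36 m/pixel


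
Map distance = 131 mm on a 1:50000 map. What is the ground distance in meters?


ground = 131 mm * 50000 / 1000 = 6550.0 m

6550.0 m


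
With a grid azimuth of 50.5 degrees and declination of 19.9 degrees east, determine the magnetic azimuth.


magnetic azimuth = grid azimuth - declination (east +ve)
mag_az = 50.5 - 19.9 = 30.6 degrees

30.6 degrees


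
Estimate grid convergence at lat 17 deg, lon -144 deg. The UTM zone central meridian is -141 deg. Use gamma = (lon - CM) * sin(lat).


gamma = (-144 - -141) * sin(17) = -3 * 0.292372 = -0.877 degrees

-0.877 degrees


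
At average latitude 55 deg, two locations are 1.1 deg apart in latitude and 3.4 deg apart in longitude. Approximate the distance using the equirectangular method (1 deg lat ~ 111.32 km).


dlat_km = 1.1 * 111.32 = 122.452
dlon_km = 3.4 * 111.32 * cos(55) ≈ 217.092
dist = sqrt(122.452^2 + 217.092^2) ≈ 249.2 km

249.2 km


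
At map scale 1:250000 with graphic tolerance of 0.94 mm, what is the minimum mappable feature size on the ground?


ground = 0.94 mm * 250000 / 1000 = 235.0 m

235.0 m


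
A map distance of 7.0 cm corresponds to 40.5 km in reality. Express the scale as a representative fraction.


ground = 40.5 km = 4050000 cm; RF denominator = ground / map = 4050000 / 7.0 ≈ 578571; RF = 1:578571

1:578571


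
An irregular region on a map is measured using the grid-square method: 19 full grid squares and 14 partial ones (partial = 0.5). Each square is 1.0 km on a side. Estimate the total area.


effective squares = 19 + 14 * 0.5 = 26.0
area = 26.0 * 1.0 = 26.0 km^2

26.0 km^2


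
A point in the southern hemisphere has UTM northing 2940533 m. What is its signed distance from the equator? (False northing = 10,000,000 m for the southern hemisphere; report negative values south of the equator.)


For southern: actual = 2940533 - 10000000 = -7059467 m

-7059467 m


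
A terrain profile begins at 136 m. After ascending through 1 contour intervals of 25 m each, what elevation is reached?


elevation = 136 + 1 * 25 = 161 m

161 m


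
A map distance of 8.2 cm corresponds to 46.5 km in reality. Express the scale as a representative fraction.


ground = 46.5 km = 4650000 cm; RF denominator = ground / map = 4650000 / 8.2 ≈ 567073; RF = 1:567073

1:567073


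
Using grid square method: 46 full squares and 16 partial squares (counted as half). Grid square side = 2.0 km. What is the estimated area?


effective squares = 46 + 16 * 0.5 = 54.0
area = 54.0 * 4.0 = 216.0 km^2

216.0 km^2


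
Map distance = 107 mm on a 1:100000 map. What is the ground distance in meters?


ground = 107 mm * 100000 / 1000 = 10700.0 m

10700.0 m


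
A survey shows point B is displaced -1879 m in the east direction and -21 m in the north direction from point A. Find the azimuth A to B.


az = atan2(-1879, -21) = -90.6 deg
adjusted to 0-360: 269.4 degrees

269.4 degrees


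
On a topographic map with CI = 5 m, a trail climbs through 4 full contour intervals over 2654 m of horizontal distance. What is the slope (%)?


elevation change = 4 * 5 = 20 m
slope = 20 / 2654 * 100 = 0.8%

0.8%


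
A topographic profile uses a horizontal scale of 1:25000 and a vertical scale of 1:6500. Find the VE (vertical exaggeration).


VE = horizontal_scale / vertical_scale = 25000 / 6500 ≈ 3.8

3.8x


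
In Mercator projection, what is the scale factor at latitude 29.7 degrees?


SF = 1 / cos(29.7) = 1 / 0.868632 = 1.151

1.151


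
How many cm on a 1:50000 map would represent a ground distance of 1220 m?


map_cm = 1220 * 100 / 50000 = 2.44 cm

2.44 cm


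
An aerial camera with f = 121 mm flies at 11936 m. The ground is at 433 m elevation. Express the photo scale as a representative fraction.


scale = f / (H - h) = 121 mm / 11503 m = 121 / 11503000 = 1:95066

1:95066


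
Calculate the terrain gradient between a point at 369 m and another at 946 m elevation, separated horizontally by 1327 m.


gradient = (946 - 369) / 1327 = 577 / 1327 = 0.4348

0.4348


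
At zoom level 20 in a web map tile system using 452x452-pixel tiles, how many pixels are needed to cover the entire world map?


tiles per axis = 2^20 = 1048576
total tiles = 1048576^2 = 1099511627776
pixels per axis = 1048576 * 452 = 473956352
total pixels = 473956352^2 = 224634623601147904

224634623601147904 pixels


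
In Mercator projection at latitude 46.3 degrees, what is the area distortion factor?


area_distortion = 1/cos^2(46.3) = 2.095

2.095


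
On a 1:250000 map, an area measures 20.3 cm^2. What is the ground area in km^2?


ground_area = 20.3 * (250000/100)^2 = 126875000.0 m^2 = 126.875 km^2

126.875 km^2


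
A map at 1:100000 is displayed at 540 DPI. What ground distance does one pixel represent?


pixel_cm = 2.54 / 540 ≈ 0.004704 cm
ground = pixel_cm * 100000 / 100 = 2.54 * 100000 / (540 * 100) = 254000 / 54000 ≈ 4.7 m

4.7 m


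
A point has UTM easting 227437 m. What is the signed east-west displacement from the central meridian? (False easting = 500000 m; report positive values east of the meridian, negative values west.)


displacement = 227437 - 500000 = -272563 m

-272563 m


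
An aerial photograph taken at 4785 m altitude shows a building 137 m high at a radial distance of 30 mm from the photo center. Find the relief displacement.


d = h * r / H = 137 * 30 / 4785 = 0.86 mm

0.86 mm


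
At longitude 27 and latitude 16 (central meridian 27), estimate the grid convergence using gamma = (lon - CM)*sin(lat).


gamma = (27 - 27) * sin(16) = 0 * 0.275637 = 0.0 degrees

0.0 degrees


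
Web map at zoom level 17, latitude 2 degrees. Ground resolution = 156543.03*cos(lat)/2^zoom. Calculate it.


res = 156543.03 * cos(2) / 2^17 = 156543.03 * 0.99939083 / 131072 = 1.19 m/pixel

1.19 m/pixel


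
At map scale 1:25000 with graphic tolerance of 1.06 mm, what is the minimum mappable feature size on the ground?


ground = 1.06 mm * 25000 / 1000 = 26.5 m

26.5 m


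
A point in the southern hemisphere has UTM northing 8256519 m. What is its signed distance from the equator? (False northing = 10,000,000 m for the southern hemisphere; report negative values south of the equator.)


For southern: actual = 8256519 - 10000000 = -1743481 m

-1743481 m


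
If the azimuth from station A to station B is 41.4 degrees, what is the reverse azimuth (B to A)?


back azimuth = (41.4 + 180) mod 360 = 221.4 degrees

221.4 degrees


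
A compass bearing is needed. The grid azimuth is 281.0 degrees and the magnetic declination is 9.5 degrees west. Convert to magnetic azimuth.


magnetic azimuth = grid azimuth - declination (east +ve)
mag_az = 281.0 - -9.5 = 290.5 degrees

290.5 degrees


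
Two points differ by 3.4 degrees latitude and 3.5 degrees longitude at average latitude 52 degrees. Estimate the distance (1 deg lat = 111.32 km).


dlat_km = 3.4 * 111.32 = 378.488
dlon_km = 3.5 * 111.32 * cos(52) ≈ 239.874
dist = sqrt(378.488^2 + 239.874^2) ≈ 448.1 km

448.1 km


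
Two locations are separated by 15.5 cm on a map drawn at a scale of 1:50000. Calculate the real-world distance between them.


ground = 15.5 cm * 50000 / 100 = 7750.0 m = 7.75 km

7.75 km


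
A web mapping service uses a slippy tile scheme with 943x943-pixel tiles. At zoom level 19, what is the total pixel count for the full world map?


tiles per axis = 2^19 = 524288
total tiles = 524288^2 = 274877906944
pixels per axis = 524288 * 943 = 494403584
total pixels = 494403584^2 = 244434903872045056

244434903872045056 pixels


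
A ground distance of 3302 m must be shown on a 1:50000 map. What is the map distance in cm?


map_cm = 3302 * 100 / 50000 = 6.604 cm ≈ 6.6 cm

6.6 cm


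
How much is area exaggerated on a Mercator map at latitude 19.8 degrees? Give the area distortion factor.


area_distortion = 1/cos^2(19.8) = 1.13

1.13


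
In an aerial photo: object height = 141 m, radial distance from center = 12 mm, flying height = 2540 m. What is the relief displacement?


d = h * r / H = 141 * 12 / 2540 = 0.67 mm

0.67 mm


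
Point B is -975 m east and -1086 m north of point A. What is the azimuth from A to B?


az = atan2(-975, -1086) = -138.1 deg
adjusted to 0-360: 221.9 degrees

221.9 degrees


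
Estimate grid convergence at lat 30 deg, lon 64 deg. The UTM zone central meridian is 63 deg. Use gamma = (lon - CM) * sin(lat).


gamma = (64 - 63) * sin(30) = 1 * 0.5 = 0.5 degrees

0.5 degrees


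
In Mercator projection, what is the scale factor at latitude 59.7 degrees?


SF = 1 / cos(59.7) = 1 / 0.504528 = 1.982

1.982


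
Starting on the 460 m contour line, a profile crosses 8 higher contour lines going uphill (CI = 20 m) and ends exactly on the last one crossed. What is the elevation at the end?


elevation = 460 + 8 * 20 = 620 m

620 m


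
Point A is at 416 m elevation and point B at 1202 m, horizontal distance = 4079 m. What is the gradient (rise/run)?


gradient = (1202 - 416) / 4079 = 786 / 4079 = 0.1927

0.1927


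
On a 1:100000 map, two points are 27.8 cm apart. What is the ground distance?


ground = 27.8 cm * 100000 / 100 = 27800.0 m = 27.8 km

27.8 km


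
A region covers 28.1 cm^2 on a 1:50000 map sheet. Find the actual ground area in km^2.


ground_area = 28.1 * (50000/100)^2 = 7025000.0 m^2 = 7.025 km^2

7.025 km^2


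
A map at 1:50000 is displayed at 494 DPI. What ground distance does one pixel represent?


pixel_cm = 2.54 / 494 ≈ 0.005142 cm
ground = pixel_cm * 50000 / 100 = 2.54 * 50000 / (494 * 100) = 127000 / 49400 ≈ 2.57 m

2.57 m


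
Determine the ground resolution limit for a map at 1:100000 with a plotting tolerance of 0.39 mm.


ground = 0.39 mm * 100000 / 1000 = 39.0 m

39.0 m


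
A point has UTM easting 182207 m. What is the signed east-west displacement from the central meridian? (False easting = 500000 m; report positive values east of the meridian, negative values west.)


displacement = 182207 - 500000 = -317793 m

-317793 m


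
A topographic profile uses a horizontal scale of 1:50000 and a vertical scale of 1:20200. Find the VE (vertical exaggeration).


VE = horizontal_scale / vertical_scale = 50000 / 20200 ≈ 2.5

2.5x


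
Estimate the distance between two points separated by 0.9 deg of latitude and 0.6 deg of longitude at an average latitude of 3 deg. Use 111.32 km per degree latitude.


dlat_km = 0.9 * 111.32 = 100.188
dlon_km = 0.6 * 111.32 * cos(3) ≈ 66.7
dist = sqrt(100.188^2 + 66.7^2) ≈ 120.4 km

120.4 km


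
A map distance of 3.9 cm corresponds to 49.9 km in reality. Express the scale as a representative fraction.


ground = 49.9 km = 4990000 cm; RF denominator = ground / map = 4990000 / 3.9 ≈ 1279487; RF = 1:1279487

1:1279487


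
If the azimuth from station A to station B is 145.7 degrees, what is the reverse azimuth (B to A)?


back azimuth = (145.7 + 180) mod 360 = 325.7 degrees

325.7 degrees


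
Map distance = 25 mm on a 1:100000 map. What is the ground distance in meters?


ground = 25 mm * 100000 / 1000 = 2500.0 m

2500.0 m


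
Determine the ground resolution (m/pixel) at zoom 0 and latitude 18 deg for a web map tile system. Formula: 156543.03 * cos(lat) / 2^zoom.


res = 156543.03 * cos(18) / 2^0 = 156543.03 * 0.95105652 / 1 = 148881.27 m/pixel

148881.27 m/pixel


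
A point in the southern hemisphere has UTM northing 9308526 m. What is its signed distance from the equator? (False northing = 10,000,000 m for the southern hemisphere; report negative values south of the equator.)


For southern: actual = 9308526 - 10000000 = -691474 m

-691474 m


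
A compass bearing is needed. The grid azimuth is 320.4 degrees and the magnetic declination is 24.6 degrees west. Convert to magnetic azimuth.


magnetic azimuth = grid azimuth - declination (east +ve)
mag_az = 320.4 - -24.6 = 345.0 degrees

345.0 degrees


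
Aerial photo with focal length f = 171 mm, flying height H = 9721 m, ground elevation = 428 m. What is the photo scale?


scale = f / (H - h) = 171 mm / 9293 m = 171 / 9293000 = 1:54345

1:54345


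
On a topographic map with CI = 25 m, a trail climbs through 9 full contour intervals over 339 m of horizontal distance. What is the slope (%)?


elevation change = 9 * 25 = 225 m
slope = 225 / 339 * 100 = 66.4%

66.4%


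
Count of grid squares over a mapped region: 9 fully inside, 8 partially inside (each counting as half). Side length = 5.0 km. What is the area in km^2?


effective squares = 9 + 8 * 0.5 = 13.0
area = 13.0 * 25.0 = 325.0 km^2

325.0 km^2


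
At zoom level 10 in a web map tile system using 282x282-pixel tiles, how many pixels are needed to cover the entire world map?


tiles per axis = 2^10 = 1024
total tiles = 1024^2 = 1048576
pixels per axis = 1024 * 282 = 288768
total pixels = 288768^2 = 83386957824

83386957824 pixels


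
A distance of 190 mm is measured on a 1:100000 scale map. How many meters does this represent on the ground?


ground = 190 mm * 100000 / 1000 = 19000.0 m

19000.0 m


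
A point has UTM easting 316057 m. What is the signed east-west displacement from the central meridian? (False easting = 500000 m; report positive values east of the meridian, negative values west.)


displacement = 316057 - 500000 = -183943 m

-183943 m


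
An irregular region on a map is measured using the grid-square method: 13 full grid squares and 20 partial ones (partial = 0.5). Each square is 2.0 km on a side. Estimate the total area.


effective squares = 13 + 20 * 0.5 = 23.0
area = 23.0 * 4.0 = 92.0 km^2

92.0 km^2


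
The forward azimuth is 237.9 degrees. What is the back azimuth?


back azimuth = (237.9 + 180) mod 360 = 57.9 degrees

57.9 degrees


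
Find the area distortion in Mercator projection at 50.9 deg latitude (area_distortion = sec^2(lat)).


area_distortion = 1/cos^2(50.9) = 2.514

2.514


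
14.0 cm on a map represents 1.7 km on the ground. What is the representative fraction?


ground = 1.7 km = 170000 cm; RF denominator = ground / map = 170000 / 14.0 ≈ 12143; RF = 1:12143

1:12143


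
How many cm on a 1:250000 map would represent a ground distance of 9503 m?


map_cm = 9503 * 100 / 250000 = 3.8012 cm ≈ 3.8 cm

3.8 cm


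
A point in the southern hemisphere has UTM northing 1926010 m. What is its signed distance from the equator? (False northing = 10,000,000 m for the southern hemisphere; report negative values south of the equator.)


For southern: actual = 1926010 - 10000000 = -8073990 m

-8073990 m


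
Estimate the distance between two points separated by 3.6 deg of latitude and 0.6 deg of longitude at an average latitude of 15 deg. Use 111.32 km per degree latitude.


dlat_km = 3.6 * 111.32 = 400.752
dlon_km = 0.6 * 111.32 * cos(15) ≈ 64.516
dist = sqrt(400.752^2 + 64.516^2) ≈ 405.9 km

405.9 km


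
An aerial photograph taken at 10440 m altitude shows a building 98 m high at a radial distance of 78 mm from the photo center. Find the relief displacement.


d = h * r / H = 98 * 78 / 10440 = 0.73 mm

0.73 mm


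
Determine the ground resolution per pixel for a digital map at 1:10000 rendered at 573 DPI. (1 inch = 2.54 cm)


pixel_cm = 2.54 / 573 ≈ 0.004433 cm
ground = pixel_cm * 10000 / 100 = 2.54 * 10000 / (573 * 100) = 25400 / 57300 ≈ 0.44 m

0.44 m


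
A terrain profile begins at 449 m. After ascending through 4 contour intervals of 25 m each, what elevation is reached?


elevation = 449 + 4 * 25 = 549 m

549 m


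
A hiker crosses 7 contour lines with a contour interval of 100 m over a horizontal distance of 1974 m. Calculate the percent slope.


elevation change = 7 * 100 = 700 m
slope = 700 / 1974 * 100 = 35.5%

35.5%


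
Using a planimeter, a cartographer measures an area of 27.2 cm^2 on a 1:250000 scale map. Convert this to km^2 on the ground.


ground_area = 27.2 * (250000/100)^2 = 170000000.0 m^2 = 170.0 km^2

170.0 km^2


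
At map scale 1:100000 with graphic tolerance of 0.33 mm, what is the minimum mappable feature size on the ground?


ground = 0.33 mm * 100000 / 1000 = 33.0 m

33.0 m


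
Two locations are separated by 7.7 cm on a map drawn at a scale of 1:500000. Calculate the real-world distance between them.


ground = 7.7 cm * 500000 / 100 = 38500.0 m = 38.5 km

38.5 km


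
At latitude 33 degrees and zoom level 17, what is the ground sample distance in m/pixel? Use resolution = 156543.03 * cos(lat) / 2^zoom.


res = 156543.03 * cos(33) / 2^17 = 156543.03 * 0.83867057 / 131072 = 1.0 m/pixel

1.0 m/pixel


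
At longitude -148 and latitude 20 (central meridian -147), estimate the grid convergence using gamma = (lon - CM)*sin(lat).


gamma = (-148 - -147) * sin(20) = -1 * 0.34202 = -0.342 degrees

-0.342 degrees


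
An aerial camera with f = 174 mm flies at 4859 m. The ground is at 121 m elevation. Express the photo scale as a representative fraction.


scale = f / (H - h) = 174 mm / 4738 m = 174 / 4738000 = 1:27230

1:27230


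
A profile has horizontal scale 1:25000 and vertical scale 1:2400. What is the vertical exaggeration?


VE = horizontal_scale / vertical_scale = 25000 / 2400 ≈ 10.4

10.4x


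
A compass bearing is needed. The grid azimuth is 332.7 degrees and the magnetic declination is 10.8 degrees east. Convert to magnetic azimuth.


magnetic azimuth = grid azimuth - declination (east +ve)
mag_az = 332.7 - 10.8 = 321.9 degrees

321.9 degrees


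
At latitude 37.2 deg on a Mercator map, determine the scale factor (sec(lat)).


SF = 1 / cos(37.2) = 1 / 0.79653 = 1.255

1.255


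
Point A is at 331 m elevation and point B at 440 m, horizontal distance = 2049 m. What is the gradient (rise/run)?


gradient = (440 - 331) / 2049 = 109 / 2049 = 0.0532

0.0532


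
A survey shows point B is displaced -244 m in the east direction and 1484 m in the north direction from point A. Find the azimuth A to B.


az = atan2(-244, 1484) = -9.3 deg
adjusted to 0-360: 350.7 degrees

350.7 degrees


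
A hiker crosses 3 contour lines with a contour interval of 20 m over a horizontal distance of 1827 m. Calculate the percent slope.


elevation change = 3 * 20 = 60 m
slope = 60 / 1827 * 100 = 3.3%

3.3%


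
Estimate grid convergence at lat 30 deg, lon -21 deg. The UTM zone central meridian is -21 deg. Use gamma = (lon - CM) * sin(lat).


gamma = (-21 - -21) * sin(30) = 0 * 0.5 = 0.0 degrees

0.0 degrees


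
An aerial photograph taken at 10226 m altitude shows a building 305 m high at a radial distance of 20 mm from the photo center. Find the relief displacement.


d = h * r / H = 305 * 20 / 10226 = 0.6 mm

0.6 mm


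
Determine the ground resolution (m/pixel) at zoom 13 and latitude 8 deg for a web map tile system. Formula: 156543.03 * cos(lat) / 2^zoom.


res = 156543.03 * cos(8) / 2^13 = 156543.03 * 0.99026807 / 8192 = 18.92 m/pixel

18.92 m/pixel


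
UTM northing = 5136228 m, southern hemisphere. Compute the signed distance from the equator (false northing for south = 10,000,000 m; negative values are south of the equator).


For southern: actual = 5136228 - 10000000 = -4863772 m

-4863772 m


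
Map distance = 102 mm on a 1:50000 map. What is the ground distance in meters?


ground = 102 mm * 50000 / 1000 = 5100.0 m

5100.0 m


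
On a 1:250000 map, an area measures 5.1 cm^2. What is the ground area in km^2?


ground_area = 5.1 * (250000/100)^2 = 31875000.0 m^2 = 31.875 km^2

31.875 km^2


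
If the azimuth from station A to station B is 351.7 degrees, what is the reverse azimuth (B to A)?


back azimuth = (351.7 + 180) mod 360 = 171.7 degrees

171.7 degrees


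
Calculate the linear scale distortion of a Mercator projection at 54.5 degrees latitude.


SF = 1 / cos(54.5) = 1 / 0.580703 = 1.722

1.722


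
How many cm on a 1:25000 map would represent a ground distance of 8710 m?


map_cm = 8710 * 100 / 25000 = 34.84 cm

34.84 cm


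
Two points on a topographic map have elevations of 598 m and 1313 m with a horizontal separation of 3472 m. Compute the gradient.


gradient = (1313 - 598) / 3472 = 715 / 3472 = 0.2059

0.2059


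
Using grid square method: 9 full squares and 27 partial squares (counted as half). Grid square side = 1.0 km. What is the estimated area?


effective squares = 9 + 27 * 0.5 = 22.5
area = 22.5 * 1.0 = 22.5 km^2

22.5 km^2


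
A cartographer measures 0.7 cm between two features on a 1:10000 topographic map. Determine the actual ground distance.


ground = 0.7 cm * 10000 / 100 = 70.0 m

70.0 m


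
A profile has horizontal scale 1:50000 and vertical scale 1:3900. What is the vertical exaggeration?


VE = horizontal_scale / vertical_scale = 50000 / 3900 ≈ 12.8

12.8x


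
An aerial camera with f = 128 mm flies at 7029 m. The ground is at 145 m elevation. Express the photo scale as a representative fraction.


scale = f / (H - h) = 128 mm / 6884 m = 128 / 6884000 = 1:53781

1:53781


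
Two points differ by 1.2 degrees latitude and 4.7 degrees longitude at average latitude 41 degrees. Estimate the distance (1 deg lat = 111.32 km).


dlat_km = 1.2 * 111.32 = 133.584
dlon_km = 4.7 * 111.32 * cos(41) ≈ 394.867
dist = sqrt(133.584^2 + 394.867^2) ≈ 416.9 km

416.9 km


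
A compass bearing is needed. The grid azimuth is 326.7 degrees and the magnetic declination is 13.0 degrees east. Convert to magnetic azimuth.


magnetic azimuth = grid azimuth - declination (east +ve)
mag_az = 326.7 - 13.0 = 313.7 degrees

313.7 degrees


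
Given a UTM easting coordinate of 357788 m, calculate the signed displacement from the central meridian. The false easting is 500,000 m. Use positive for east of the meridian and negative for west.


displacement = 357788 - 500000 = -142212 m

-142212 m


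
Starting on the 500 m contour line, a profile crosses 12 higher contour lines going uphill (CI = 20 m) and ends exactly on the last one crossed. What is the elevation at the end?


elevation = 500 + 12 * 20 = 740 m

740 m


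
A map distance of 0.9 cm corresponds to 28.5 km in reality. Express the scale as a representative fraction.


ground = 28.5 km = 2850000 cm; RF denominator = ground / map = 2850000 / 0.9 ≈ 3166667; RF = 1:3166667

1:3166667


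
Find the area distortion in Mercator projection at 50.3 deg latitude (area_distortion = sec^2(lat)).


area_distortion = 1/cos^2(50.3) = 2.451

2.451


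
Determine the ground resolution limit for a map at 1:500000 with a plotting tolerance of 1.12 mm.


ground = 1.12 mm * 500000 / 1000 = 560.0 m

560.0 m


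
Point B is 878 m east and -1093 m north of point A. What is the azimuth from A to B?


az = atan2(878, -1093) = 141.2 deg
adjusted to 0-360: 141.2 degrees

141.2 degrees


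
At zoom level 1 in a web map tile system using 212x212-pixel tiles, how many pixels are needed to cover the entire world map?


tiles per axis = 2^1 = 2
total tiles = 2^2 = 4
pixels per axis = 2 * 212 = 424
total pixels = 424^2 = 179776

179776 pixels


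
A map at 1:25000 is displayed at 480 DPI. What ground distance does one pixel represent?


pixel_cm = 2.54 / 480 ≈ 0.005292 cm
ground = pixel_cm * 25000 / 100 = 2.54 * 25000 / (480 * 100) = 63500 / 48000 ≈ 1.32 m

1.32 m


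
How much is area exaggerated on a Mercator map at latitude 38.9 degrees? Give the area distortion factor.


area_distortion = 1/cos^2(38.9) = 1.651

1.651


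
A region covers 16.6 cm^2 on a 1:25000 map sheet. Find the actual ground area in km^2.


ground_area = 16.6 * (25000/100)^2 = 1037500.0 m^2 = 1.0375 km^2 ≈ 1.038 km^2

1.038 km^2


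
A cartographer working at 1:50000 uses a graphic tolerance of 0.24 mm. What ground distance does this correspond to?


ground = 0.24 mm * 50000 / 1000 = 12.0 m

12.0 m


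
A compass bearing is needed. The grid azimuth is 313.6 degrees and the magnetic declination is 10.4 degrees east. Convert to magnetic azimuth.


magnetic azimuth = grid azimuth - declination (east +ve)
mag_az = 313.6 - 10.4 = 303.2 degrees

303.2 degrees


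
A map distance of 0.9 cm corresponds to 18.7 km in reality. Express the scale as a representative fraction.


ground = 18.7 km = 1870000 cm; RF denominator = ground / map = 1870000 / 0.9 ≈ 2077778; RF = 1:2077778

1:2077778


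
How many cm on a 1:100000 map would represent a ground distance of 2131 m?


map_cm = 2131 * 100 / 100000 = 2.131 cm ≈ 2.13 cm

2.13 cm


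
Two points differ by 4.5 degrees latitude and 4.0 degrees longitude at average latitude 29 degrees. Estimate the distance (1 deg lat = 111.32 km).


dlat_km = 4.5 * 111.32 = 500.94
dlon_km = 4.0 * 111.32 * cos(29) ≈ 389.451
dist = sqrt(500.94^2 + 389.451^2) ≈ 634.5 km

634.5 km


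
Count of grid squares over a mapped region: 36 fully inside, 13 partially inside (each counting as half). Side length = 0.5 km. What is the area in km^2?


effective squares = 36 + 13 * 0.5 = 42.5
area = 42.5 * 0.25 = 10.625 km^2

10.625 km^2


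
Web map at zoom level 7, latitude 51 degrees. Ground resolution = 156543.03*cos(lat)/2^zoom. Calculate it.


res = 156543.03 * cos(51) / 2^7 = 156543.03 * 0.62932039 / 128 = 769.65 m/pixel

769.65 m/pixel


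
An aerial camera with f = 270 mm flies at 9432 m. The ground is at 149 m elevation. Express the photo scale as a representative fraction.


scale = f / (H - h) = 270 mm / 9283 m = 270 / 9283000 = 1:34381

1:34381


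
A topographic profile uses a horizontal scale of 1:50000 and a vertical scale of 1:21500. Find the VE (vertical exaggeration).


VE = horizontal_scale / vertical_scale = 50000 / 21500 ≈ 2.3

2.3x


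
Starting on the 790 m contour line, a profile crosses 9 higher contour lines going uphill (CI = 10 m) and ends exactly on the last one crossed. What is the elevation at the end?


elevation = 790 + 9 * 10 = 880 m

880 m


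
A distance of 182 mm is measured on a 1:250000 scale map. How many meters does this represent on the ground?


ground = 182 mm * 250000 / 1000 = 45500.0 m

45500.0 m


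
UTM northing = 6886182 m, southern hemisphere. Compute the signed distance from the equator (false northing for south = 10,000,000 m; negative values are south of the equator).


For southern: actual = 6886182 - 10000000 = -3113818 m

-3113818 m


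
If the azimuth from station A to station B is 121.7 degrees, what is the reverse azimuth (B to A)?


back azimuth = (121.7 + 180) mod 360 = 301.7 degrees

301.7 degrees


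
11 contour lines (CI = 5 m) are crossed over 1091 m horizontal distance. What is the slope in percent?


elevation change = 11 * 5 = 55 m
slope = 55 / 1091 * 100 = 5.0%

5.0%


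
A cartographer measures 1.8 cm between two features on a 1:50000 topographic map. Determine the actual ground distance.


ground = 1.8 cm * 50000 / 100 = 900.0 m

900.0 m


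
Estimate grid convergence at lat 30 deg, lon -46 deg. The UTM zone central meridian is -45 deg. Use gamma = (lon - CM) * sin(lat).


gamma = (-46 - -45) * sin(30) = -1 * 0.5 = -0.5 degrees

-0.5 degrees


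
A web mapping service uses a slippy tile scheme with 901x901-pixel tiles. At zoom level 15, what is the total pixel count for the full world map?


tiles per axis = 2^15 = 32768
total tiles = 32768^2 = 1073741824
pixels per axis = 32768 * 901 = 29523968
total pixels = 29523968^2 = 871664686465024

871664686465024 pixels


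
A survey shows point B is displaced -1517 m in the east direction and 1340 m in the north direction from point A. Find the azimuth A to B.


az = atan2(-1517, 1340) = -48.5 deg
adjusted to 0-360: 311.5 degrees

311.5 degrees


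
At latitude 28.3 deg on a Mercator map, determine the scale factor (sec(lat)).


SF = 1 / cos(28.3) = 1 / 0.880477 = 1.136

1.136


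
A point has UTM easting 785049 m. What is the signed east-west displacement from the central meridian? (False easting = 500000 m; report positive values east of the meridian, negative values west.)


displacement = 785049 - 500000 = 285049 m

285049 m


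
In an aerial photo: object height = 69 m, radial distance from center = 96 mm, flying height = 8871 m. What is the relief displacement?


d = h * r / H = 69 * 96 / 8871 = 0.75 mm

0.75 mm


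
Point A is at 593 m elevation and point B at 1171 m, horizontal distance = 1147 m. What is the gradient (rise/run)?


gradient = (1171 - 593) / 1147 = 578 / 1147 = 0.5039

0.5039


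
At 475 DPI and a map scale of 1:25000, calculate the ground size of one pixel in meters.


pixel_cm = 2.54 / 475 ≈ 0.005347 cm
ground = pixel_cm * 25000 / 100 = 2.54 * 25000 / (475 * 100) = 63500 / 47500 ≈ 1.34 m

1.34 m


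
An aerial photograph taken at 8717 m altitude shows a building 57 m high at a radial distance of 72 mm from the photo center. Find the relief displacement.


d = h * r / H = 57 * 72 / 8717 = 0.47 mm

0.47 mm


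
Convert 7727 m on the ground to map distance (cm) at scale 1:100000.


map_cm = 7727 * 100 / 100000 = 7.727 cm ≈ 7.73 cm

7.73 cm


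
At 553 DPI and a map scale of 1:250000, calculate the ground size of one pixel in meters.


pixel_cm = 2.54 / 553 ≈ 0.004593 cm
ground = pixel_cm * 250000 / 100 = 2.54 * 250000 / (553 * 100) = 635000 / 55300 ≈ 11.48 m

11.48 m


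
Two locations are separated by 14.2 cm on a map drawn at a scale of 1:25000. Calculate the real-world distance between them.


ground = 14.2 cm * 25000 / 100 = 3550.0 m = 3.55 km

3.55 km


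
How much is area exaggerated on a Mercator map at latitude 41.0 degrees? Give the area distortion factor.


area_distortion = 1/cos^2(41.0) = 1.756

1.756


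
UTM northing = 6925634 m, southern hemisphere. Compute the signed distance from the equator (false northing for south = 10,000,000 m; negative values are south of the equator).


For southern: actual = 6925634 - 10000000 = -3074366 m

-3074366 m


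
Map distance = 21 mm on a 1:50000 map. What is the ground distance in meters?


ground = 21 mm * 50000 / 1000 = 1050.0 m

1050.0 m
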